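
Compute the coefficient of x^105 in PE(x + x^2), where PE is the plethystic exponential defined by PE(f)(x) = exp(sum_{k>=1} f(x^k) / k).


With f(x) = x + x^2, the exponent is sum_{k>=1} (x^k + x^(2k)) / k = -ln(1 - x) - ln(1 - x^2). Exponentiating:
PE(x + x^2) = 1 / ((1 - x)(1 - x^2)).
This is the generating function for partitions of n into parts of size 1 or 2. The number of 2's can be any j in 0..52, and the rest are 1's, so
[x^105] = floor(105/2) + 1 = 53.

53


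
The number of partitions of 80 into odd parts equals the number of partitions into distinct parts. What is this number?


Computing partitions of 80 into odd parts (1, 3, 5, ...):
Using the generating function prod_{k>=0} 1/(1-x^(2k+1)),
the count is 77312

77312


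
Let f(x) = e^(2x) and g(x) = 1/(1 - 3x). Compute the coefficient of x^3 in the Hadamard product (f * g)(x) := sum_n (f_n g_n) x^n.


Expanding: f_k = 2^k/k! (from e^(2x)) and g_k = 3^k (from 1/(1 - 3x)). So the Hadamard coefficient (f * g)_k = 2^k 3^k / k! = (6)^k / k!.
For k = 3: 6^3/3! = 216/6 = 36.

36


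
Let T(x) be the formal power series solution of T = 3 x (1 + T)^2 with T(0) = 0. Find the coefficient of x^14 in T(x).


Apply the Lagrange inversion formula: if T = 3 x * phi(T) with phi(t) = (1 + t)^2, then [x^n] T = 3^n * (1/n) [t^(n-1)] phi(t)^n = 3^n * (1/n) [t^(n-1)] (1 + t)^(2n) = 3^n * (1/n) C(2n, n-1).
Using the identity C(2n, n-1) = C(2n, n) * n / (n+1), the unscaled factor equals C(2n, n) / (n+1) = C_n, the n-th Catalan number.
For n = 14: C_14 = C(28, 14) / 15 = 40116600/15 = 2674440.
With the 3^14 = 4782969 factor, the coefficient is 4782969 * 2674440 = 12791763612360.

12791763612360


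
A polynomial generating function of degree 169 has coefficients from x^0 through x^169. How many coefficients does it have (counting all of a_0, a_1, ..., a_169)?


A polynomial of degree 169 takes the form a_0 + a_1 x + ... + a_169 x^169.
The number of coefficients is 169 + 1 = 170.

170


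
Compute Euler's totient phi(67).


phi(n) counts integers in [1, n] coprime to n. Using the multiplicative formula phi(n) = n * prod_{p | n} (1 - 1/p):
67 = 67, so
phi(67) = 67 * (1 - 1/67) = 66.

66


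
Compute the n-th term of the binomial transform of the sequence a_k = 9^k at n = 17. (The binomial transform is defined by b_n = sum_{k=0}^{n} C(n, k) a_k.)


With a_k = 9^k, b_n = sum_{k=0}^{n} C(n, k) 9^k = (1 + 9)^n by the binomial theorem.
For n = 17: (1 + 9)^17 = 10^17 = 100000000000000000.

100000000000000000


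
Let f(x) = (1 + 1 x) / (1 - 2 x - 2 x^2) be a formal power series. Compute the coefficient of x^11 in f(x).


Write f(x) = sum_{k>=0} a_k x^k. Multiplying both sides by 1 - 2 x - 2 x^2 gives
(1 - 2 x - 2 x^2) sum_{k>=0} a_k x^k = 1 + 1 x.
Matching coefficients:
 x^0: a_0 = 1
 x^1: a_1 - 2 a_0 = 1  =>  a_1 = 2*1 + 1 = 3
 x^k (k >= 2): a_k = 2 a_{k-1} + 2 a_{k-2}.
Iterating: a_2 = 8, a_3 = 22, a_4 = 60, a_5 = 164, a_6 = 448, a_7 = 1224, a_8 = 3344, a_9 = 9136, a_10 = 24960, a_11 = 68192.
So the coefficient of x^11 is 68192.

68192


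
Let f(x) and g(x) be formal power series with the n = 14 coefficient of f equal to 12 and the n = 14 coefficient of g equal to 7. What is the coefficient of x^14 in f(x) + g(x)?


Addition of formal power series is termwise.
The coefficient of x^14 in f + g = 12 + 7
= 19

19


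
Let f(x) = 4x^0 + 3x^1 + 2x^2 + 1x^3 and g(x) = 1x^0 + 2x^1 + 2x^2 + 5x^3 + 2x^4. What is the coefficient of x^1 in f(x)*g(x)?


Cauchy product at x^1:
4*2 + 3*1
= 11

11


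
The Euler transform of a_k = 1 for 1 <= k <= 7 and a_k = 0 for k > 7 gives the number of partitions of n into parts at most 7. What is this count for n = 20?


Partitions of 20 into parts at most 7:
Using generating function (1-x)^(-1)(1-x^2)^(-1)...(1-x^7)^(-1),
the coefficient of x^20 = 364

364


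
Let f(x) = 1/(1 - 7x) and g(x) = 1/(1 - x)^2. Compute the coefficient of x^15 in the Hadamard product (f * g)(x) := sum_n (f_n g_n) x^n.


f has coefficients f_k = 7^k. For g = 1/(1 - x)^2 the coefficient is g_k = C(k + 1, 1) = k + 1. The Hadamard coefficient is (f * g)_k = 7^k * (k + 1).
For k = 15: 7^15 * 16 = 4747561509943 * 16 = 75960984159088.

75960984159088


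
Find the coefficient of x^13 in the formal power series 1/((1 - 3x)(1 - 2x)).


By partial fractions or Cauchy convolution:
The coefficient equals sum_{k=0}^{13} 3^k * 2^(13-k).
= 4766585

4766585


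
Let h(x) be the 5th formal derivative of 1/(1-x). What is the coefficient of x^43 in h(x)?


Differentiating 5 times: d^5/dx^5 [1/(1-x)] = 5!/(1-x)^6.
The expansion 1/(1-x)^6 = sum_{k>=0} C(k+5, 5) x^k, so the coefficient of x^n in 5!/(1-x)^6 is 5! * C(n+5, 5).
For n = 43: 120 * C(48, 5) = 120 * 1712304 = 205476480

205476480


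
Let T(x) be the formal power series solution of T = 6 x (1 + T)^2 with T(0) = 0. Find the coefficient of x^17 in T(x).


Apply the Lagrange inversion formula: if T = 6 x * phi(T) with phi(t) = (1 + t)^2, then [x^n] T = 6^n * (1/n) [t^(n-1)] phi(t)^n = 6^n * (1/n) [t^(n-1)] (1 + t)^(2n) = 6^n * (1/n) C(2n, n-1).
Using the identity C(2n, n-1) = C(2n, n) * n / (n+1), the unscaled factor equals C(2n, n) / (n+1) = C_n, the n-th Catalan number.
For n = 17: C_17 = C(34, 17) / 18 = 2333606220/18 = 129644790.
With the 6^17 = 16926659444736 factor, the coefficient is 16926659444736 * 129644790 = 2194453209114315325440.

2194453209114315325440


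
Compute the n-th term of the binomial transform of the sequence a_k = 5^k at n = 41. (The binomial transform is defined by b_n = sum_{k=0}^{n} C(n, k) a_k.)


With a_k = 5^k, b_n = sum_{k=0}^{n} C(n, k) 5^k = (1 + 5)^n by the binomial theorem.
For n = 41: (1 + 5)^41 = 6^41 = 80204967233062404407033075859456.

80204967233062404407033075859456


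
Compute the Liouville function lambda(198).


The Liouville function is lambda(k) = (-1)^Omega(k), where Omega(k) counts the prime factors of k with multiplicity.
Factoring: 198 = 2 * 3 * 3 * 11, so Omega(198) = 4.
lambda(198) = (-1)^4 = 1.

1


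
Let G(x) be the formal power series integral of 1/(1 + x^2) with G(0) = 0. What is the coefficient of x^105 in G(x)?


1/(1 + x^2) = sum_{j>=0} (-1)^j x^(2j). Integrating termwise with G(0) = 0:
G(x) = sum_{j>=0} (-1)^j x^(2j+1) / (2j+1) = arctan(x).
Only odd powers are nonzero. For x^105 write 105 = 2*52 + 1, giving
(-1)^52 / 105 = 1/105 = 1/105.

1/105


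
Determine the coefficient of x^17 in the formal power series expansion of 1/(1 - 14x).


The geometric series identity gives 1/(1 - c x) = sum_{k>=0} c^k x^k, so the coefficient of x^k is c^k.
Here c = 14 and k = 17.
Computing: 14^17 = 30491346729331195904

30491346729331195904


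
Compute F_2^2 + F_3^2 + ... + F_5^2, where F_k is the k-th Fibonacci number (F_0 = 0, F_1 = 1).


There is a standard identity sum_{k=0}^{N} F_k^2 = F_N * F_{N+1} (proved inductively from the telescoping relation F_k^2 = F_k F_{k+1} - F_{k-1} F_k). Then
sum_{k=2}^{5} F_k^2 = F_5 F_6 - F_1 F_2.
Computing: F_5 = 5, F_6 = 8, F_1 = 1, F_2 = 1.
Sum = 5 * 8 - 1 * 1 = 39.

39


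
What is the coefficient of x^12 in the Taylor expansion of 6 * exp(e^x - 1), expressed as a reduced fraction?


exp(e^x - 1) = sum_{k>=0} Bell_k x^k / k!, where Bell_k is the k-th Bell number.
So the coefficient of x^12 is 6 * Bell_12 / 12!.
Computing: Bell_12 = 4213597 and 12! = 479001600, giving
6 * 4213597/479001600 = 4213597/79833600.

4213597/79833600


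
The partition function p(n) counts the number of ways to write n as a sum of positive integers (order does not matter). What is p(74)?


Using the generating function prod_{k>=1} 1/(1-x^k), we compute p(74).
By dynamic programming over parts 1 through 74:
p(74) = 7089500

7089500


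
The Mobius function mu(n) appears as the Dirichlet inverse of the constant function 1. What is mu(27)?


27 has a squared prime factor, so mu(27) = 0.
Factorization reveals a repeated prime.

0


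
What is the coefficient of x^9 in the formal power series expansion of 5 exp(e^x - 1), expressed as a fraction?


exp(e^x - 1) is the exponential generating function for the Bell numbers Bell_k: exp(e^x - 1) = sum_{k>=0} Bell_k x^k / k!.
So the coefficient of x^9 in 5 exp(e^x - 1) is 5 Bell_9 / 9!.
Computing: Bell_9 = 21147 and 9! = 362880, giving
5 * 21147/362880 = 1007/3456.

1007/3456


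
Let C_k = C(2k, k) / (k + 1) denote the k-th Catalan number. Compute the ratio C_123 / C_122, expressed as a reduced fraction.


Using C_k = (2k)! / (k! (k+1)!), the ratio C_{k+1}/C_k simplifies to
C_{k+1}/C_k = [(2k+2)! / ((k+1)! (k+2)!)] * [k! (k+1)! / (2k)!]
 = (2k+2)(2k+1) / ((k+1)(k+2)) = 2(2k+1) / (k+2).
For k = 122: 2(2*122 + 1) / (122 + 2) = 490/124 = 245/62.

245/62


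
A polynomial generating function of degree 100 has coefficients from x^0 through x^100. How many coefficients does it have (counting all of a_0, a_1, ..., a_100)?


A polynomial of degree 100 takes the form a_0 + a_1 x + ... + a_100 x^100.
The number of coefficients is 100 + 1 = 101.

101


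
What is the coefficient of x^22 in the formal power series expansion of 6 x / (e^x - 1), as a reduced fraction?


The exponential generating function for Bernoulli numbers is
x / (e^x - 1) = sum_{k>=0} B_k x^k / k!.
So the coefficient of x^22 in 6 x / (e^x - 1) is 6 B_22 / 22!.
Computing: B_22 = 854513/138, 22! = 1124000727777607680000, giving
6 * 854513/138 / 1124000727777607680000 = 77683/2350183339898634240000.

77683/2350183339898634240000


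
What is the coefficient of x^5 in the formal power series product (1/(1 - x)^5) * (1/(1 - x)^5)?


Combine the factors: (1/(1 - x)^5) * (1/(1 - x)^5) = 1/(1 - x)^10.
Then use 1/(1 - x)^r = sum_{k>=0} C(k + r - 1, r - 1) x^k with r = 10 and k = 5:
C(14, 9) = 2002.

2002


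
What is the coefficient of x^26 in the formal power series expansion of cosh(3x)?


The Maclaurin series is cosh(t) = sum_{m>=0} t^(2m) / (2m)!, so substituting t = 3x, only even powers of x are nonzero, with coefficient of x^(2m) equal to 3^(2m) / (2m)!.
For x^26 the coefficient is 3^26/26! = 2541865828329/403291461126605635584000000 = 43046721/6829776306569216000000.

43046721/6829776306569216000000


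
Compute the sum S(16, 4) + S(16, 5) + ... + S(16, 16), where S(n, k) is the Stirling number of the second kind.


By definition, S(n, k) counts partitions of an n-set into exactly k nonempty blocks.
Computing row n = 16 for k = 4..16:
S(16, k): 171798901, 1096190550, 2734926558, 3281882604, 2141764053, 820784250, 193754990, 28936908, 2757118, 165620, 6020, 120, 1
Sum = 10472967693.

10472967693


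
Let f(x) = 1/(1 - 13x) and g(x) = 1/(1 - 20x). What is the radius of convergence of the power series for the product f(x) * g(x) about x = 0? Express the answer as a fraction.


The radius of 1/(1 - 13x) is 1/13 (nearest singularity at x = 1/13), and the radius of 1/(1 - 20x) is 1/20.
The product f(x)*g(x) = 1/((1 - 13x)(1 - 20x)) has singularities at both 1/13 and 1/20, so its radius of convergence is the distance to the nearest one:
min(1/13, 1/20) = 1/20.

1/20


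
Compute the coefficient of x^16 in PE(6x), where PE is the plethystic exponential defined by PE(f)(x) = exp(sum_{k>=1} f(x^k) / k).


With f(x) = 6x, the exponent is sum_{k>=1} 6 x^k / k = 6 * (-ln(1 - x)). Exponentiating:
PE(6x) = exp(-6 ln(1 - x)) = 1/(1 - x)^6.
By the negative binomial expansion, [x^n] 1/(1 - x)^6 = C(n + 5, 5).
For n = 16: C(21, 5) = 20349.

20349


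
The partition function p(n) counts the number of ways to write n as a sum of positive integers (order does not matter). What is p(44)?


Using the generating function prod_{k>=1} 1/(1-x^k), we compute p(44).
By dynamic programming over parts 1 through 44:
p(44) = 75175

75175


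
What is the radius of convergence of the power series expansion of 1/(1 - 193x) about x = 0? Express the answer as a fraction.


Expanding 1/(1 - 193x) = sum_{k>=0} 193^k x^k, the series converges when |193x| < 1, i.e., |x| < 1/193.
So the radius of convergence is 1/193 = 1/193.

1/193


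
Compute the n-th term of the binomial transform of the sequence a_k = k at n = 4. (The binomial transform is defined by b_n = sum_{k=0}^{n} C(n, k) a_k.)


With a_k = k, b_n = sum_{k=0}^{n} C(n, k) k. Using k * C(n, k) = n * C(n-1, k-1) gives b_n = n * sum_{k>=1} C(n-1, k-1) = n * 2^(n-1).
For n = 4: 4 * 2^3 = 4 * 8 = 32.

32


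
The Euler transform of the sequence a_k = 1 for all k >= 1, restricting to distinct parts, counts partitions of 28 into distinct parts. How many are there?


Partitions of 28 into distinct parts can be computed via generating function.
Product (1+x)(1+x^2)(1+x^3)...
The coefficient of x^28 = 222

222


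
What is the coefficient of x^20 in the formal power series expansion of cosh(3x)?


The Maclaurin series is cosh(t) = sum_{m>=0} t^(2m) / (2m)!, so substituting t = 3x, only even powers of x are nonzero, with coefficient of x^(2m) equal to 3^(2m) / (2m)!.
For x^20 the coefficient is 3^20/20! = 3486784401/2432902008176640000 = 531441/370812682240000.

531441/370812682240000


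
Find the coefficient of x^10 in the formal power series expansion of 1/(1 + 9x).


Write 1/(1 + c x) = 1/(1 - (-c) x) and apply the geometric-series identity
1/(1 - y) = sum_{k>=0} y^k to get 1/(1 + c x) = sum_{k>=0} (-c)^k x^k.
So the coefficient of x^k is (-c)^k = (-1)^k * c^k.
Here c = 9 and k = 10:
(-9)^10 = 1 * 3486784401 = 3486784401

3486784401


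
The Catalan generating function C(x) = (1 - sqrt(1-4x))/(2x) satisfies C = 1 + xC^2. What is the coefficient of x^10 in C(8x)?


Substituting x -> 8x scales the n-th coefficient by 8^n, so [x^10] C(8x) = 8^10 * C_10.
C_10 = C(2*10, 10)/(11) = 184756/11 = 16796.
So 8^10 * 16796 = 1073741824 * 16796 = 18034567675904.

18034567675904


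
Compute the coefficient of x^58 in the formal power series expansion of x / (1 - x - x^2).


Let f(x) = sum_{k>=0} a_k x^k. Multiplying f(x) * (1 - x - x^2) = x and matching coefficients gives a_0 = 0, a_1 = 1, and a_k = a_{k-1} + a_{k-2} for k >= 2. These are the Fibonacci numbers F_k.
Iterating from F_0 = 0, F_1 = 1:
F_0=0, F_1=1, F_2=1, F_3=2, F_4=3, F_5=5, F_6=8, F_7=13, F_8=21, F_9=34, ...
F_58 = 591286729879.

591286729879


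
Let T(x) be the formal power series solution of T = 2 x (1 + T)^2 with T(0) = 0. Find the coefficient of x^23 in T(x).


Apply the Lagrange inversion formula: if T = 2 x * phi(T) with phi(t) = (1 + t)^2, then [x^n] T = 2^n * (1/n) [t^(n-1)] phi(t)^n = 2^n * (1/n) [t^(n-1)] (1 + t)^(2n) = 2^n * (1/n) C(2n, n-1).
Using the identity C(2n, n-1) = C(2n, n) * n / (n+1), the unscaled factor equals C(2n, n) / (n+1) = C_n, the n-th Catalan number.
For n = 23: C_23 = C(46, 23) / 24 = 8233430727600/24 = 343059613650.
With the 2^23 = 8388608 factor, the coefficient is 8388608 * 343059613650 = 2877792619541299200.

2877792619541299200


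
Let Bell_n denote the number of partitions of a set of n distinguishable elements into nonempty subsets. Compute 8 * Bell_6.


Bell_6 can be computed from the Bell triangle or from Dobinski's identity Bell_n = (1/e) * sum_{k>=0} k^n / k!.
Computing Bell_6 = 203.
Then 8 * 203 = 1624.

1624


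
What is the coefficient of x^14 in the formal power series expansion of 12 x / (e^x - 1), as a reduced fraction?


The exponential generating function for Bernoulli numbers is
x / (e^x - 1) = sum_{k>=0} B_k x^k / k!.
So the coefficient of x^14 in 12 x / (e^x - 1) is 12 B_14 / 14!.
Computing: B_14 = 7/6, 14! = 87178291200, giving
12 * 7/6 / 87178291200 = 1/6227020800.

1/6227020800


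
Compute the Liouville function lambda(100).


The Liouville function is lambda(k) = (-1)^Omega(k), where Omega(k) counts the prime factors of k with multiplicity.
Factoring: 100 = 2 * 2 * 5 * 5, so Omega(100) = 4.
lambda(100) = (-1)^4 = 1.

1


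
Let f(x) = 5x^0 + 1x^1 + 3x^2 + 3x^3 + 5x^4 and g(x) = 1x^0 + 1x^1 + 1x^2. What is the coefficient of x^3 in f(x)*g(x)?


Cauchy product at x^3:
1*1 + 3*1 + 3*1
= 7

7


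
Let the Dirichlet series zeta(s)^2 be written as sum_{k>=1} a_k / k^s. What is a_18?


The Dirichlet convolution of the constant function 1 with itself gives (1 * 1)(k) = sum_{d | k} 1 = d(k), the number of positive divisors of k.
Since zeta(s) = sum_{k>=1} 1/k^s, we have zeta(s)^2 = sum_{k>=1} d(k)/k^s, so a_k = d(k).
For k = 18: the divisors are 1, 2, 3, 6, 9, 18.
Count = 6.

6


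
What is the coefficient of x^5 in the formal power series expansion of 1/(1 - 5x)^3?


The general identity 1/(1 - c x)^r = sum_{k>=0} c^k C(k + r - 1, r - 1) x^k follows by substituting y = c x into 1/(1 - y)^r = sum_{k>=0} C(k + r - 1, r - 1) y^k.
For c = 5, r = 3, k = 5:
5^5 * C(7, 2) = 3125 * 21 = 65625.

65625


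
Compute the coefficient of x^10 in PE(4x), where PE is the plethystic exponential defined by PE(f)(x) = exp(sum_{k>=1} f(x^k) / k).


With f(x) = 4x, the exponent is sum_{k>=1} 4 x^k / k = 4 * (-ln(1 - x)). Exponentiating:
PE(4x) = exp(-4 ln(1 - x)) = 1/(1 - x)^4.
By the negative binomial expansion, [x^n] 1/(1 - x)^4 = C(n + 3, 3).
For n = 10: C(13, 3) = 286.

286


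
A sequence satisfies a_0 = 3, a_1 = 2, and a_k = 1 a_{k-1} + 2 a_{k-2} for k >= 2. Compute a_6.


The characteristic equation is t^2 - 1 t - 2 = 0, with roots r_1 = 2 and r_2 = -1 (so c_1 = r_1 + r_2, c_2 = -r_1 r_2 as required).
One can use the closed form a_n = A r_1^n + B r_2^n, but direct iteration is more reliable:
a_0 = 3, a_1 = 2, a_2 = 8, a_3 = 12, a_4 = 28, a_5 = 52, a_6 = 108.
So a_6 = 108.

108


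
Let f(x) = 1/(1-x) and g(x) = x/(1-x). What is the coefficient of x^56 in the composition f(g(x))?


First simplify the composition: f(g(x)) = 1/(1 - x/(1-x)) = (1-x)/((1-x) - x) = (1-x)/(1-2x).
Now extract the coefficient. Write (1-x)/(1-2x) = 1/(1-2x) - x/(1-2x).
The coefficient of x^n in 1/(1-2x) is 2^n, and in x/(1-2x) is 2^(n-1) (for n >= 1).
So the coefficient of x^56 is 2^56 - 2^55 = 72057594037927936 - 36028797018963968 = 36028797018963968.

36028797018963968


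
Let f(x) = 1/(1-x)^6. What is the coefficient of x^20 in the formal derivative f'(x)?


Differentiate: d/dx [ 1/(1-x)^r ] = r / (1-x)^(r+1).
Here r = 6, so f'(x) = 6 / (1-x)^7.
The expansion of 1/(1-x)^(r+1) has coefficient of x^n equal to C(n+r, r).
So the coefficient of x^20 in f'(x) is
6 * C(26, 6) = 6 * 230230 = 1381380

1381380


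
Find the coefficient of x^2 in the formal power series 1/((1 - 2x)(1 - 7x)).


By partial fractions or Cauchy convolution:
The coefficient equals sum_{k=0}^{2} 2^k * 7^(2-k).
= 67

67


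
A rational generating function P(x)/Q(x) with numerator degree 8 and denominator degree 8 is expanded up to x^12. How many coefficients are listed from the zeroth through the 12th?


Expanding up to x^12 gives the coefficients for x^0, x^1, ..., x^12.
That is 12 + 1 = 13 coefficients in total.

13


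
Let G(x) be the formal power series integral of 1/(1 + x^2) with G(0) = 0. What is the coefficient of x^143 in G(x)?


1/(1 + x^2) = sum_{j>=0} (-1)^j x^(2j). Integrating termwise with G(0) = 0:
G(x) = sum_{j>=0} (-1)^j x^(2j+1) / (2j+1) = arctan(x).
Only odd powers are nonzero. For x^143 write 143 = 2*71 + 1, giving
(-1)^71 / 143 = -1/143 = -1/143.

-1/143


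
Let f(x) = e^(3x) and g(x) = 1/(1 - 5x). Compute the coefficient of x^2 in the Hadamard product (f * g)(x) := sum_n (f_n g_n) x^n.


Expanding: f_k = 3^k/k! (from e^(3x)) and g_k = 5^k (from 1/(1 - 5x)). So the Hadamard coefficient (f * g)_k = 3^k 5^k / k! = (15)^k / k!.
For k = 2: 15^2/2! = 225/2 = 225/2.

225/2


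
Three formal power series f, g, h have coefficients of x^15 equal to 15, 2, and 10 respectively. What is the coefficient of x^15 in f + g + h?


Series addition is componentwise:
15 + 2 + 10
= 27

27


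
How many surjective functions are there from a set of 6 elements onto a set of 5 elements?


By inclusion-exclusion on which target elements are missed, the number of surjections from an n-set onto a k-set is
surj(n, k) = sum_{j=0}^{k} (-1)^j C(k, j) (k - j)^n.
Equivalently surj(n, k) = k! * S(n, k), where S(n, k) is the Stirling number of the second kind.
For n = 6, k = 5:
S(6, 5) = 15, so
surj = 5! * 15 = 120 * 15 = 1800.

1800


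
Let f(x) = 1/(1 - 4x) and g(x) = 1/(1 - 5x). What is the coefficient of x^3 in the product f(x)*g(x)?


The coefficient of x^n in f*g is the Cauchy product: sum_{k=0}^{n} a^k * b^(n-k).
With a=4, b=5, n=3:
sum_{k=0}^{3} 4^k * 5^(3-k)
= 369

369


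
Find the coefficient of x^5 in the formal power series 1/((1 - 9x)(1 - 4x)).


By partial fractions or Cauchy convolution:
The coefficient equals sum_{k=0}^{5} 9^k * 4^(5-k).
= 105469

105469


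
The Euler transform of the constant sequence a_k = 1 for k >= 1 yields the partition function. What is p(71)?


The Euler transform converts the sequence a_k = 1 into the number of integer partitions.
Using the recurrence or dynamic programming:
p(71) = 4697205

4697205


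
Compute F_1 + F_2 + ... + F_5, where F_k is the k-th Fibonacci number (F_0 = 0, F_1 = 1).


Use the identity sum_{k=0}^{N} F_k = F_{N+2} - 1 (which follows from F_{k+2} - F_{k+1} = F_k). Then
sum_{k=1}^{5} F_k = (F_{7} - 1) - (F_{2} - 1) = F_{7} - F_{2}.
Computing: F_{7} = 13, F_{2} = 1, so
Sum = 13 - 1 = 12.

12


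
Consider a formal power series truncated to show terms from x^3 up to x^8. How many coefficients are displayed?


From x^3 to x^8 inclusive, the count is 8 - 3 + 1 = 6.

6


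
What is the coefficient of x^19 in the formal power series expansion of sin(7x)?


The Maclaurin series is sin(t) = sum_{k>=0} (-1)^k t^(2k+1) / (2k+1)!, so substituting t = 7x, only odd powers of x are nonzero, with coefficient of x^(2k+1) equal to (-1)^k 7^(2k+1) / (2k+1)!.
Write 19 = 2*9 + 1, giving the coefficient (-1)^9 * 7^19 / 19! = -11398895185373143/121645100408832000 = -232630513987207/2482553069568000.

-232630513987207/2482553069568000


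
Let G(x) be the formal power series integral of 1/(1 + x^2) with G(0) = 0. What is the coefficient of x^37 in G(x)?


1/(1 + x^2) = sum_{j>=0} (-1)^j x^(2j). Integrating termwise with G(0) = 0:
G(x) = sum_{j>=0} (-1)^j x^(2j+1) / (2j+1) = arctan(x).
Only odd powers are nonzero. For x^37 write 37 = 2*18 + 1, giving
(-1)^18 / 37 = 1/37 = 1/37.

1/37


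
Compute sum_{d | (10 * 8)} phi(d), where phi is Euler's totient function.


First, 10 * 8 = 80. One classical identity is sum_{d | n} phi(d) = n (each k in [1, n] has a unique gcd with n, and among the k's with gcd(k, n) = n/d there are phi(d) of them). So the sum equals 80. We also verify directly:
Divisors of 80: 1, 2, 4, 5, 8, 10, 16, 20, 40, 80.
phi values: 1, 1, 2, 4, 4, 4, 8, 8, 16, 32.
Sum = 80.

80


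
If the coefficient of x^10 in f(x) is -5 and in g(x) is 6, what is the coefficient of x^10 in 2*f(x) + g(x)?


Scalar multiplication scales coefficients: 2 * -5 = -10.
Then add the g coefficient: -10 + 6
= -4

-4


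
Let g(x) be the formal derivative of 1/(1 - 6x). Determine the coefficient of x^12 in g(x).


Differentiate termwise: d/dx sum_{k>=0} 6^k x^k = sum_{k>=1} k 6^k x^(k-1) = sum_{j>=0} (j+1) 6^(j+1) x^j.
Equivalently, d/dx [1/(1 - 6x)] = 6/(1 - 6x)^2.
For j = 12: 13 * 6^13 = 13 * 13060694016 = 169789022208.

169789022208


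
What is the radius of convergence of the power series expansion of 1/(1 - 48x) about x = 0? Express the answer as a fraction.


Expanding 1/(1 - 48x) = sum_{k>=0} 48^k x^k, the series converges when |48x| < 1, i.e., |x| < 1/48.
So the radius of convergence is 1/48 = 1/48.

1/48


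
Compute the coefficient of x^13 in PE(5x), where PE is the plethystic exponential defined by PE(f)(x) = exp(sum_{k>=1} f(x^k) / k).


With f(x) = 5x, the exponent is sum_{k>=1} 5 x^k / k = 5 * (-ln(1 - x)). Exponentiating:
PE(5x) = exp(-5 ln(1 - x)) = 1/(1 - x)^5.
By the negative binomial expansion, [x^n] 1/(1 - x)^5 = C(n + 4, 4).
For n = 13: C(17, 4) = 2380.

2380


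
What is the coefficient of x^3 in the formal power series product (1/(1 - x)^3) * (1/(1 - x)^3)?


Combine the factors: (1/(1 - x)^3) * (1/(1 - x)^3) = 1/(1 - x)^6.
Then use 1/(1 - x)^r = sum_{k>=0} C(k + r - 1, r - 1) x^k with r = 6 and k = 3:
C(8, 5) = 56.

56


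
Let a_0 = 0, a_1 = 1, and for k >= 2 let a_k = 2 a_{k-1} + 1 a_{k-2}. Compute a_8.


Iterating the recurrence forward:
a_0 = 0
a_1 = 1
a_2 = 2*1 + 1*0 = 2
a_3 = 2*2 + 1*1 = 5
a_4 = 2*5 + 1*2 = 12
a_5 = 2*12 + 1*5 = 29
a_6 = 2*29 + 1*12 = 70
a_7 = 2*70 + 1*29 = 169
a_8 = 2*169 + 1*70 = 408
So a_8 = 408.

408


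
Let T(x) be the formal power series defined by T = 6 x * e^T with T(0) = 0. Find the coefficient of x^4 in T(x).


Apply the Lagrange inversion formula: if T = 6 x * phi(T) with phi(t) = e^t, then
[x^n] T = 6^n * (1/n) [t^(n-1)] phi(t)^n = 6^n * (1/n) [t^(n-1)] e^(n t) = 6^n * (1/n) * n^(n-1) / (n-1)! = 6^n * n^(n-1) / n!.
When c = 1 this is the Cayley count of rooted labeled trees on n vertices, divided by n!.
For n = 4: 6^4 * 4^3 / 4! = 1296 * 64/24 = 3456.

3456


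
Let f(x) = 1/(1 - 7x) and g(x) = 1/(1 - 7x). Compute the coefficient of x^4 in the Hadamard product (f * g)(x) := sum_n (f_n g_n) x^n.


f has coefficients f_k = 7^k and g has coefficients g_k = 7^k, so the Hadamard product has coefficient (f*g)_k = 7^k * 7^k = 49^k.
For k = 4: 49^4 = 5764801.

5764801


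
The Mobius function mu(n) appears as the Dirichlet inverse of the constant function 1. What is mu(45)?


45 has a squared prime factor, so mu(45) = 0.
Factorization reveals a repeated prime.

0


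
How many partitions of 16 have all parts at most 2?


Using the generating function (1-x)^(-1)(1-x^2)^(-1),
the coefficient of x^16 counts these restricted partitions.
Result = 9

9


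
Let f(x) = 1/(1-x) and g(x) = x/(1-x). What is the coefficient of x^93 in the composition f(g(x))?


First simplify the composition: f(g(x)) = 1/(1 - x/(1-x)) = (1-x)/((1-x) - x) = (1-x)/(1-2x).
Now extract the coefficient. Write (1-x)/(1-2x) = 1/(1-2x) - x/(1-2x).
The coefficient of x^n in 1/(1-2x) is 2^n, and in x/(1-2x) is 2^(n-1) (for n >= 1).
So the coefficient of x^93 is 2^93 - 2^92 = 9903520314283042199192993792 - 4951760157141521099596496896 = 4951760157141521099596496896.

4951760157141521099596496896


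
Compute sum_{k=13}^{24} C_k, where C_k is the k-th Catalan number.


C_13 through C_24: 742900, 2674440, 9694845, 35357670, 129644790, 477638700, 1767263190, 6564120420, 24466267020, 91482563640, 343059613650, 1289904147324
Sum = 742900 + 2674440 + 9694845 + 35357670 + 129644790 + 477638700 + 1767263190 + 6564120420 + 24466267020 + 91482563640 + 343059613650 + 1289904147324
= 1757899728589

1757899728589


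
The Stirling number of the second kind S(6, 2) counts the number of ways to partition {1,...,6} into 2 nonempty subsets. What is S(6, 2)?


Using the explicit formula S(n,k) = (1/k!) sum_{j=0}^{k} (-1)^(k-j) C(k,j) j^n:
S(6, 2) = 31
Equivalently, S(n,k) is n! times the coefficient of x^n in the EGF (e^x - 1)^k / k!.

31


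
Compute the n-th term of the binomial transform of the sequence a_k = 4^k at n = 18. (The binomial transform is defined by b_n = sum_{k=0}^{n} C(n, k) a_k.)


With a_k = 4^k, b_n = sum_{k=0}^{n} C(n, k) 4^k = (1 + 4)^n by the binomial theorem.
For n = 18: (1 + 4)^18 = 5^18 = 3814697265625.

3814697265625


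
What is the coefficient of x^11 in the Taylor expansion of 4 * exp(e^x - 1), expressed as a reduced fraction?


exp(e^x - 1) = sum_{k>=0} Bell_k x^k / k!, where Bell_k is the k-th Bell number.
So the coefficient of x^11 is 4 * Bell_11 / 11!.
Computing: Bell_11 = 678570 and 11! = 39916800, giving
4 * 678570/39916800 = 22619/332640.

22619/332640


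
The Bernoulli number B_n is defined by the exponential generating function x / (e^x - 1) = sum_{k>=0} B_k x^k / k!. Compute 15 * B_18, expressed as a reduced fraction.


Bernoulli numbers can also be computed recursively via B_0 = 1 and sum_{j=0}^{m} C(m+1, j) B_j = 0 for m >= 1. Odd-index Bernoulli numbers vanish for k >= 3.
Computing B_18 = 43867/798, so 15 * B_18 = 15 * 43867/798 = 219335/266.

219335/266


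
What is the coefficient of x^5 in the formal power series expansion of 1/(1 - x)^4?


The negative binomial / multiset identity is
1/(1 - x)^r = sum_{k>=0} C(k + r - 1, r - 1) x^k.
Here r = 4 and k = 5, so the coefficient is
C(5 + 3, 3) = C(8, 3)
= 56

56


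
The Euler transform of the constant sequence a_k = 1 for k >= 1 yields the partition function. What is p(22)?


The Euler transform converts the sequence a_k = 1 into the number of integer partitions.
Using the recurrence or dynamic programming:
p(22) = 1002

1002


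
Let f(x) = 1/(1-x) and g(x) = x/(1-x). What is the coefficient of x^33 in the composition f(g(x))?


First simplify the composition: f(g(x)) = 1/(1 - x/(1-x)) = (1-x)/((1-x) - x) = (1-x)/(1-2x).
Now extract the coefficient. Write (1-x)/(1-2x) = 1/(1-2x) - x/(1-2x).
The coefficient of x^n in 1/(1-2x) is 2^n, and in x/(1-2x) is 2^(n-1) (for n >= 1).
So the coefficient of x^33 is 2^33 - 2^32 = 8589934592 - 4294967296 = 4294967296.

4294967296


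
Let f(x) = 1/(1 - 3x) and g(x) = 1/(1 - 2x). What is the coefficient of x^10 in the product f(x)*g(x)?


The coefficient of x^n in f*g is the Cauchy product: sum_{k=0}^{n} a^k * b^(n-k).
With a=3, b=2, n=10:
sum_{k=0}^{10} 3^k * 2^(10-k)
= 175099

175099


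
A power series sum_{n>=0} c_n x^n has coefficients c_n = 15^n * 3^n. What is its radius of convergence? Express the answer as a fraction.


By the root test (Cauchy-Hadamard), the radius is R = 1 / limsup_n |c_n|^(1/n).
Here |c_n|^(1/n) = (15^n * 3^n)^(1/n) = 15 * 3 = 45 for all n.
So R = 1/45 = 1/45.

1/45


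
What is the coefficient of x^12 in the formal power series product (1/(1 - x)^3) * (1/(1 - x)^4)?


Combine the factors: (1/(1 - x)^3) * (1/(1 - x)^4) = 1/(1 - x)^7.
Then use 1/(1 - x)^r = sum_{k>=0} C(k + r - 1, r - 1) x^k with r = 7 and k = 12:
C(18, 6) = 18564.

18564


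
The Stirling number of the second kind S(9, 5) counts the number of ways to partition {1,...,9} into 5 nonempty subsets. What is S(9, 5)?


Using the explicit formula S(n,k) = (1/k!) sum_{j=0}^{k} (-1)^(k-j) C(k,j) j^n:
S(9, 5) = 6951
Equivalently, S(n,k) is n! times the coefficient of x^n in the EGF (e^x - 1)^k / k!.

6951


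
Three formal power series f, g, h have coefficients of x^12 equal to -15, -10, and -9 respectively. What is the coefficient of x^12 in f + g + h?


Series addition is componentwise:
-15 + -10 + -9
= -34

-34


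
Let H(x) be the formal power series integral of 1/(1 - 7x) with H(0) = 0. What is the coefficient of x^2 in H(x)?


1/(1 - 7x) = sum_{k>=0} 7^k x^k. Integrating termwise with H(0) = 0:
H(x) = sum_{k>=0} 7^k x^(k+1) / (k+1) = sum_{m>=1} 7^(m-1) x^m / m.
For m = 2: 7^1/2 = 7/2 = 7/2.

7/2


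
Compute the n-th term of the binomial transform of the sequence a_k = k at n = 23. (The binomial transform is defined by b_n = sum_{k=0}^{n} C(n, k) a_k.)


With a_k = k, b_n = sum_{k=0}^{n} C(n, k) k. Using k * C(n, k) = n * C(n-1, k-1) gives b_n = n * sum_{k>=1} C(n-1, k-1) = n * 2^(n-1).
For n = 23: 23 * 2^22 = 23 * 4194304 = 96468992.

96468992


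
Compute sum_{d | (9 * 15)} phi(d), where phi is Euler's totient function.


First, 9 * 15 = 135. One classical identity is sum_{d | n} phi(d) = n (each k in [1, n] has a unique gcd with n, and among the k's with gcd(k, n) = n/d there are phi(d) of them). So the sum equals 135. We also verify directly:
Divisors of 135: 1, 3, 5, 9, 15, 27, 45, 135.
phi values: 1, 2, 4, 6, 8, 18, 24, 72.
Sum = 135.

135


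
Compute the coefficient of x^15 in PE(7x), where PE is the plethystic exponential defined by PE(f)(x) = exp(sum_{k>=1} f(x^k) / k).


With f(x) = 7x, the exponent is sum_{k>=1} 7 x^k / k = 7 * (-ln(1 - x)). Exponentiating:
PE(7x) = exp(-7 ln(1 - x)) = 1/(1 - x)^7.
By the negative binomial expansion, [x^n] 1/(1 - x)^7 = C(n + 6, 6).
For n = 15: C(21, 6) = 54264.

54264


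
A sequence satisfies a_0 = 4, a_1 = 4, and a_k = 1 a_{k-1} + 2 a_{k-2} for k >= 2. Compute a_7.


The characteristic equation is t^2 - 1 t - 2 = 0, with roots r_1 = 2 and r_2 = -1 (so c_1 = r_1 + r_2, c_2 = -r_1 r_2 as required).
One can use the closed form a_n = A r_1^n + B r_2^n, but direct iteration is more reliable:
a_0 = 4, a_1 = 4, a_2 = 12, a_3 = 20, a_4 = 44, a_5 = 84, a_6 = 172, a_7 = 340.
So a_7 = 340.

340


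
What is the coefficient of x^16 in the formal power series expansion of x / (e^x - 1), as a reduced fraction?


The exponential generating function for Bernoulli numbers is
x / (e^x - 1) = sum_{k>=0} B_k x^k / k!.
So the coefficient of x^16 in x / (e^x - 1) is B_16 / 16!.
Computing: B_16 = -3617/510, 16! = 20922789888000, giving
-3617/510 / 20922789888000 = -3617/10670622842880000.

-3617/10670622842880000


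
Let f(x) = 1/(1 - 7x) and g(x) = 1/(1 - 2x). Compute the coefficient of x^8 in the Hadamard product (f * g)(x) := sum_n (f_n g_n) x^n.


f has coefficients f_k = 7^k and g has coefficients g_k = 2^k, so the Hadamard product has coefficient (f*g)_k = 7^k * 2^k = 14^k.
For k = 8: 14^8 = 1475789056.

1475789056


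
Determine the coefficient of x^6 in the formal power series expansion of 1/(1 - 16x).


The geometric series identity gives 1/(1 - c x) = sum_{k>=0} c^k x^k, so the coefficient of x^k is c^k.
Here c = 16 and k = 6.
Computing: 16^6 = 16777216

16777216


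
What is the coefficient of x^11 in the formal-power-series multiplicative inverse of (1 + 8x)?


The inverse is 1/(1 + 8x). Apply the geometric identity 1/(1 - y) = sum_{k>=0} y^k with y = -8x:
1/(1 + 8x) = sum_{k>=0} (-8)^k x^k.
So the coefficient of x^11 is (-8)^11 = -8589934592.

-8589934592


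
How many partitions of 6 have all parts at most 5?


Using the generating function (1-x)^(-1)(1-x^2)^(-1)...(1-x^5)^(-1),
the coefficient of x^6 counts these restricted partitions.
Result = 10

10


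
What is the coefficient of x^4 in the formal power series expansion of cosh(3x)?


The Maclaurin series is cosh(t) = sum_{m>=0} t^(2m) / (2m)!, so substituting t = 3x, only even powers of x are nonzero, with coefficient of x^(2m) equal to 3^(2m) / (2m)!.
For x^4 the coefficient is 3^4/4! = 81/24 = 27/8.

27/8


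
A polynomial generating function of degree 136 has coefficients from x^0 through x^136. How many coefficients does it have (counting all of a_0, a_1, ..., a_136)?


A polynomial of degree 136 takes the form a_0 + a_1 x + ... + a_136 x^136.
The number of coefficients is 136 + 1 = 137.

137


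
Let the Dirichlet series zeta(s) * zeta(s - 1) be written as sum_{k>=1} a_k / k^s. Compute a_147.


Convolution gives a_k = sum_{d | k} d * 1 = sum_{d | k} d = sigma(k), the sum of positive divisors of k.
For k = 147, the divisors are 1, 3, 7, 21, 49, 147, so
sigma(147) = 1 + 3 + 7 + 21 + 49 + 147 = 228.

228


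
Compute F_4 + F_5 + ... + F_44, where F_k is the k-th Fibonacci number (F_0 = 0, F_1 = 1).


Use the identity sum_{k=0}^{N} F_k = F_{N+2} - 1 (which follows from F_{k+2} - F_{k+1} = F_k). Then
sum_{k=4}^{44} F_k = (F_{46} - 1) - (F_{5} - 1) = F_{46} - F_{5}.
Computing: F_{46} = 1836311903, F_{5} = 5, so
Sum = 1836311903 - 5 = 1836311898.

1836311898


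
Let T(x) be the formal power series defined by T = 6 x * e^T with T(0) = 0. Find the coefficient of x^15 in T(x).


Apply the Lagrange inversion formula: if T = 6 x * phi(T) with phi(t) = e^t, then
[x^n] T = 6^n * (1/n) [t^(n-1)] phi(t)^n = 6^n * (1/n) [t^(n-1)] e^(n t) = 6^n * (1/n) * n^(n-1) / (n-1)! = 6^n * n^(n-1) / n!.
When c = 1 this is the Cayley count of rooted labeled trees on n vertices, divided by n!.
For n = 15: 6^15 * 15^14 / 15! = 470184984576 * 29192926025390625/1307674368000 = 73549358458593750000/7007.

73549358458593750000/7007


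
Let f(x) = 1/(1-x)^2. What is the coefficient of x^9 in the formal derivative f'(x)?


Differentiate: d/dx [ 1/(1-x)^r ] = r / (1-x)^(r+1).
Here r = 2, so f'(x) = 2 / (1-x)^3.
The expansion of 1/(1-x)^(r+1) has coefficient of x^n equal to C(n+r, r).
So the coefficient of x^9 in f'(x) is
2 * C(11, 2) = 2 * 55 = 110

110


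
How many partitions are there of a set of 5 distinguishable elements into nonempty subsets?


Bell_5 can be computed from the Bell triangle or from Dobinski's identity Bell_n = (1/e) * sum_{k>=0} k^n / k!.
Computing Bell_5 = 52.

52


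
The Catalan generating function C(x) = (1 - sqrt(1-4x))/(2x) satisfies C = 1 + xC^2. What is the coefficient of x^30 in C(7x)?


Substituting x -> 7x scales the n-th coefficient by 7^n, so [x^30] C(7x) = 7^30 * C_30.
C_30 = C(2*30, 30)/(31) = 118264581564861424/31 = 3814986502092304.
So 7^30 * 3814986502092304 = 22539340290692258087863249 * 3814986502092304 = 85987278975056192107290683147407127335696.

85987278975056192107290683147407127335696


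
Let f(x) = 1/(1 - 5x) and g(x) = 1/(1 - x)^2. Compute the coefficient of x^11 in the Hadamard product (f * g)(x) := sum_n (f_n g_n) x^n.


f has coefficients f_k = 5^k. For g = 1/(1 - x)^2 the coefficient is g_k = C(k + 1, 1) = k + 1. The Hadamard coefficient is (f * g)_k = 5^k * (k + 1).
For k = 11: 5^11 * 12 = 48828125 * 12 = 585937500.

585937500


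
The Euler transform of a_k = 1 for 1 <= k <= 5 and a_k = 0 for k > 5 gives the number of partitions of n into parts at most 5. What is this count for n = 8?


Partitions of 8 into parts at most 5:
Using generating function (1-x)^(-1)(1-x^2)^(-1)...(1-x^5)^(-1),
the coefficient of x^8 = 18

18


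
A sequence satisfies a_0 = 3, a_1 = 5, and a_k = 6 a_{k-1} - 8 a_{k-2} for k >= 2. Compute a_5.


The characteristic equation is t^2 - 6 t + 8 = 0, with roots r_1 = 4 and r_2 = 2 (so c_1 = r_1 + r_2, c_2 = -r_1 r_2 as required).
One can use the closed form a_n = A r_1^n + B r_2^n, but direct iteration is more reliable:
a_0 = 3, a_1 = 5, a_2 = 6, a_3 = -4, a_4 = -72, a_5 = -400.
So a_5 = -400.

-400


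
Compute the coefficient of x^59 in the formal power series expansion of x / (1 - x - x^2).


Let f(x) = sum_{k>=0} a_k x^k. Multiplying f(x) * (1 - x - x^2) = x and matching coefficients gives a_0 = 0, a_1 = 1, and a_k = a_{k-1} + a_{k-2} for k >= 2. These are the Fibonacci numbers F_k.
Iterating from F_0 = 0, F_1 = 1:
F_0=0, F_1=1, F_2=1, F_3=2, F_4=3, F_5=5, F_6=8, F_7=13, F_8=21, F_9=34, ...
F_59 = 956722026041.

956722026041


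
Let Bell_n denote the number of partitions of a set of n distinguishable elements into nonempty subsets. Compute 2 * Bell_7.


Bell_7 can be computed from the Bell triangle or from Dobinski's identity Bell_n = (1/e) * sum_{k>=0} k^n / k!.
Computing Bell_7 = 877.
Then 2 * 877 = 1754.

1754


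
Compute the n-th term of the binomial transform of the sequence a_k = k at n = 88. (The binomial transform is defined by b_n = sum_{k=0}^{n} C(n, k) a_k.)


With a_k = k, b_n = sum_{k=0}^{n} C(n, k) k. Using k * C(n, k) = n * C(n-1, k-1) gives b_n = n * sum_{k>=1} C(n-1, k-1) = n * 2^(n-1).
For n = 88: 88 * 2^87 = 88 * 154742504910672534362390528 = 13617340432139183023890366464.

13617340432139183023890366464


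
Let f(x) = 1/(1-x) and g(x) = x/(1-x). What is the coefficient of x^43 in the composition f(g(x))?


First simplify the composition: f(g(x)) = 1/(1 - x/(1-x)) = (1-x)/((1-x) - x) = (1-x)/(1-2x).
Now extract the coefficient. Write (1-x)/(1-2x) = 1/(1-2x) - x/(1-2x).
The coefficient of x^n in 1/(1-2x) is 2^n, and in x/(1-2x) is 2^(n-1) (for n >= 1).
So the coefficient of x^43 is 2^43 - 2^42 = 8796093022208 - 4398046511104 = 4398046511104.

4398046511104


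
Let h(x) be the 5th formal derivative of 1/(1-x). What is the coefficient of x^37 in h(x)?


Differentiating 5 times: d^5/dx^5 [1/(1-x)] = 5!/(1-x)^6.
The expansion 1/(1-x)^6 = sum_{k>=0} C(k+5, 5) x^k, so the coefficient of x^n in 5!/(1-x)^6 is 5! * C(n+5, 5).
For n = 37: 120 * C(42, 5) = 120 * 850668 = 102080160

102080160


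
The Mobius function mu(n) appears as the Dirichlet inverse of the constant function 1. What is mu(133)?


133 = 7 * 19 (all distinct primes).
mu(133) = (-1)^2 = 1

1


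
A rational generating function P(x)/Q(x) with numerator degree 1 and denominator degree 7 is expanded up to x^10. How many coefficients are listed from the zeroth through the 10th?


Expanding up to x^10 gives the coefficients for x^0, x^1, ..., x^10.
That is 10 + 1 = 11 coefficients in total.

11
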